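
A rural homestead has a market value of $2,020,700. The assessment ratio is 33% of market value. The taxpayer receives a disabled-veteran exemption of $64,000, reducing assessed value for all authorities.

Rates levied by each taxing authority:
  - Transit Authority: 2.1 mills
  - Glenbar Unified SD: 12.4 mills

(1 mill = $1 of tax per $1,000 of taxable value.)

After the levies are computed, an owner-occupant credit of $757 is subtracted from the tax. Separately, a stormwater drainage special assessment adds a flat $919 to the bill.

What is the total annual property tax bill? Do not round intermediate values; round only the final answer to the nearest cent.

$8,903.05

Assessed value = $2,020,700 × 0.33 = $666,831
Taxable value = $666,831 − $64,000 = $602,831
Transit Authority: $602,831 × 0.0021 = $1,265.9451
Glenbar Unified SD: $602,831 × 0.0124 = $7,475.1044
Levies subtotal = $8,741.0495
After credit = $8,741.0495 − $757 = $7,984.0495
Total = $7,984.0495 + $919 = $8,903.0495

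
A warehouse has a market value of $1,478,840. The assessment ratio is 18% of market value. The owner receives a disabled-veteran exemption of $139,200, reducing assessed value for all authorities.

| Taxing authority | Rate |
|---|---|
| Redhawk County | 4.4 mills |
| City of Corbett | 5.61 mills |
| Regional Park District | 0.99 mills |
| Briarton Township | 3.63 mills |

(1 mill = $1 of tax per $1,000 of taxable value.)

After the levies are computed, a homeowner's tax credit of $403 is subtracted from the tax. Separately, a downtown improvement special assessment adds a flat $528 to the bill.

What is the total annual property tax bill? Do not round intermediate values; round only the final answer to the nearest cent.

$1,982.88

Assessed value = $1,478,840 × 0.18 = $266,191.2
Taxable value = $266,191.2 − $139,200 = $126,991.2
Redhawk County: $126,991.2 × 0.0044 = $558.76128
City of Corbett: $126,991.2 × 0.00561 = $712.420632
Regional Park District: $126,991.2 × 0.00099 = $125.721288
Briarton Township: $126,991.2 × 0.00363 = $460.978056
Levies subtotal = $1,857.881256
After credit = $1,857.881256 − $403 = $1,454.881256
Total = $1,454.881256 + $528 = $1,982.881256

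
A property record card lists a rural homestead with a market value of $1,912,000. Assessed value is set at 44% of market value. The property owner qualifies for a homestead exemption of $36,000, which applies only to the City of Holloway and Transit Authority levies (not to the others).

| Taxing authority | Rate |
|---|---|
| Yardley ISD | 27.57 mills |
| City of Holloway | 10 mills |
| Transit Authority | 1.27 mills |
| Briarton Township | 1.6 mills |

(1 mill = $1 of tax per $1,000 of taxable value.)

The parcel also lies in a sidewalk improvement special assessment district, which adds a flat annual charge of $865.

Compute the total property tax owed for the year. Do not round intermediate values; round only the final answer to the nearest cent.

Assessed value = $1,912,000 × 0.44 = $841,280
Yardley ISD: $841,280 × 0.02757 = $23,194.0896
City of Holloway: ($841,280 − $36,000) × 0.01 = $805,280 × 0.01 = $8,052.8
Transit Authority: ($841,280 − $36,000) × 0.00127 = $805,280 × 0.00127 = $1,022.7056
Briarton Township: $841,280 × 0.0016 = $1,346.048
Levies subtotal = $33,615.6432
Total = $33,615.6432 + $865 = $34,480.6432

$34,480.64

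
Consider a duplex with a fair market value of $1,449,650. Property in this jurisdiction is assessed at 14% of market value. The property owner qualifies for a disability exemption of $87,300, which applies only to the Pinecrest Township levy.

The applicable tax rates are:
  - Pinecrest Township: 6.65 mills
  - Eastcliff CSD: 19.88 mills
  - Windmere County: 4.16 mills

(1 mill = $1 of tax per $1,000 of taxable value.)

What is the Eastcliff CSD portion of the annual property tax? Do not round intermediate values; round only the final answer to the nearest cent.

Assessed value = $1,449,650 × 0.14 = $202,951
Eastcliff CSD taxable value = $202,951 (exemption does not apply)
Eastcliff CSD levy = $202,951 × 0.01988 = $4,034.66588

$4,034.67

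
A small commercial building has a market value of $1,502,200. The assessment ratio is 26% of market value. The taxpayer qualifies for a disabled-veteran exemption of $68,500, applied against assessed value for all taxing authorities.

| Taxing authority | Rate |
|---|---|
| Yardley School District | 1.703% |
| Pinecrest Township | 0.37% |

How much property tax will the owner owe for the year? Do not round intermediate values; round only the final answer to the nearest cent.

$6,676.55

Assessed value = $1,502,200 × 0.26 = $390,572
Taxable value = $390,572 − $68,500 = $322,072
Yardley School District: $322,072 × 0.01703 = $5,484.88616
Pinecrest Township: $322,072 × 0.0037 = $1,191.6664
Total = $5,484.88616 + $1,191.6664 = $6,676.55256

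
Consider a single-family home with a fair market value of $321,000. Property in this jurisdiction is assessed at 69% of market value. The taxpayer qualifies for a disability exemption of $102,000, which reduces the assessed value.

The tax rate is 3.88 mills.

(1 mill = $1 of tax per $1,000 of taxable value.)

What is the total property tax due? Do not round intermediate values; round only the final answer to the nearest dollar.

Assessed value = $321,000 × 0.69 = $221,490
Taxable value = $221,490 − $102,000 = $119,490
Tax = $119,490 × 0.00388 = $463.6212

$464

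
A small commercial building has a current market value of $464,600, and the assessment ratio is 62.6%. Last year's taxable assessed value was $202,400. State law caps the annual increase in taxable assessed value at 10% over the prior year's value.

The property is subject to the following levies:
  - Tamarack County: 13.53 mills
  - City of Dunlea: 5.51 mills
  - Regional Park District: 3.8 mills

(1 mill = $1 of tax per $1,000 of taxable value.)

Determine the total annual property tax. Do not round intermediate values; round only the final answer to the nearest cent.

Uncapped assessed value = $464,600 × 0.626 = $290,839.6
Cap limit = $202,400 × 1.1 = $222,640
Taxable assessed value = min($290,839.6, $222,640) = $222,640 (cap binds)
Tamarack County: $222,640 × 0.01353 = $3,012.3192
City of Dunlea: $222,640 × 0.00551 = $1,226.7464
Regional Park District: $222,640 × 0.0038 = $846.032
Total = $5,085.0976

$5,085.10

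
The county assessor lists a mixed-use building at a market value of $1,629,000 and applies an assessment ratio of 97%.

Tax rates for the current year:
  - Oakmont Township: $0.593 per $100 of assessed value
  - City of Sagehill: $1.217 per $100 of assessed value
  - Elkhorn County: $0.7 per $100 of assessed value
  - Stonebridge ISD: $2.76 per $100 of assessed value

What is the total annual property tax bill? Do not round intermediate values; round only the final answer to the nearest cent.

Assessed value = $1,629,000 × 0.97 = $1,580,130
Oakmont Township: $1,580,130 × 0.00593 = $9,370.1709
City of Sagehill: $1,580,130 × 0.01217 = $19,230.1821
Elkhorn County: $1,580,130 × 0.007 = $11,060.91
Stonebridge ISD: $1,580,130 × 0.0276 = $43,611.588
Total = $9,370.1709 + $19,230.1821 + $11,060.91 + $43,611.588 = $83,272.851

$83,272.85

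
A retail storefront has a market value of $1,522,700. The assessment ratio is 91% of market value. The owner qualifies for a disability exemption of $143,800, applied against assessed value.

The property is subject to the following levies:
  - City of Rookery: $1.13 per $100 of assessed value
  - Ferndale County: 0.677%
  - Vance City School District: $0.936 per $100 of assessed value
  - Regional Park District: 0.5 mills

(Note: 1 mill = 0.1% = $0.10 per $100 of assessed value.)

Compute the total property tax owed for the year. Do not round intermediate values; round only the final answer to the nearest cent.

$34,685.07

Assessed value = $1,522,700 × 0.91 = $1,385,657
Taxable value = $1,385,657 − $143,800 = $1,241,857
City of Rookery: $1,241,857 × 0.0113 = $14,032.9841
Ferndale County: $1,241,857 × 0.00677 = $8,407.37189
Vance City School District: $1,241,857 × 0.00936 = $11,623.78152
Regional Park District: $1,241,857 × 0.0005 = $620.9285
Total = $34,685.06601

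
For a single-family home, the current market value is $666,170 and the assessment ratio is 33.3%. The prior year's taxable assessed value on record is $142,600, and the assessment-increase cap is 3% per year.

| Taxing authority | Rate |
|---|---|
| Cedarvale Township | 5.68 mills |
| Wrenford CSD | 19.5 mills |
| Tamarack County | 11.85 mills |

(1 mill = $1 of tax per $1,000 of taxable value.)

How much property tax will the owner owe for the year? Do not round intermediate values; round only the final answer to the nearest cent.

Uncapped assessed value = $666,170 × 0.333 = $221,834.61
Cap limit = $142,600 × 1.03 = $146,878
Taxable assessed value = min($221,834.61, $146,878) = $146,878 (cap binds)
Cedarvale Township: $146,878 × 0.00568 = $834.26704
Wrenford CSD: $146,878 × 0.0195 = $2,864.121
Tamarack County: $146,878 × 0.01185 = $1,740.5043
Total = $5,438.89234

$5,438.89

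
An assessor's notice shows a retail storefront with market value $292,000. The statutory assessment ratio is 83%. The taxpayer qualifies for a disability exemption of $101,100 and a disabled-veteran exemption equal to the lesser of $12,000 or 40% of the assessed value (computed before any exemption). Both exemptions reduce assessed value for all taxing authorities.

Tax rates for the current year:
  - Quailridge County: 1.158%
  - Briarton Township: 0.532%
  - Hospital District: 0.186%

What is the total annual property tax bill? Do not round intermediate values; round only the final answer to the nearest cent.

Assessed value = $292,000 × 0.83 = $242,360
Disabled-veteran exemption = min($12,000, 40% × $242,360) = min($12,000, $96,944) = $12,000 (dollar cap binds)
Taxable value = $242,360 − $101,100 − $12,000 = $129,260
Quailridge County: $129,260 × 0.01158 = $1,496.8308
Briarton Township: $129,260 × 0.00532 = $687.6632
Hospital District: $129,260 × 0.00186 = $240.4236
Total = $2,424.9176

$2,424.92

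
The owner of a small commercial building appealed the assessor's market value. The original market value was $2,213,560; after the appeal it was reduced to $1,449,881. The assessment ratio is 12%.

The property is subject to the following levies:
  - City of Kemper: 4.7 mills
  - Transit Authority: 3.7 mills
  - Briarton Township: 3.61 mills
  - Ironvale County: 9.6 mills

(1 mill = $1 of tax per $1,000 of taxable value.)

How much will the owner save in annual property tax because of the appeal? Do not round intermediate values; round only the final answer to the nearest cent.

$1,980.37

Old assessed value = $2,213,560 × 0.12 = $265,627.2
New assessed value = $1,449,881 × 0.12 = $173,985.72
Combined rate = 0.0047 + 0.0037 + 0.00361 + 0.0096 = 0.02161
Old tax = $265,627.2 × 0.02161 = $5,740.203792
New tax = $173,985.72 × 0.02161 = $3,759.8314092
Reduction = $5,740.203792 − $3,759.8314092 = $1,980.3723828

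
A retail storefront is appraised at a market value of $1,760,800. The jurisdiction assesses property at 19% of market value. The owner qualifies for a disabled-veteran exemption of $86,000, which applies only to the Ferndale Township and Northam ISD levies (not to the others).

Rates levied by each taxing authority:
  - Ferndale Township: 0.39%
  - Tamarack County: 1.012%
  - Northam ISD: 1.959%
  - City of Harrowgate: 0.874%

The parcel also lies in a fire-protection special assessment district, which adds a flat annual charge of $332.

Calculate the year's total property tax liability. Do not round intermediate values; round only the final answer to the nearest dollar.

Assessed value = $1,760,800 × 0.19 = $334,552
Ferndale Township: ($334,552 − $86,000) × 0.0039 = $248,552 × 0.0039 = $969.3528
Tamarack County: $334,552 × 0.01012 = $3,385.66624
Northam ISD: ($334,552 − $86,000) × 0.01959 = $248,552 × 0.01959 = $4,869.13368
City of Harrowgate: $334,552 × 0.00874 = $2,923.98448
Levies subtotal = $12,148.1372
Total = $12,148.1372 + $332 = $12,480.1372

$12,480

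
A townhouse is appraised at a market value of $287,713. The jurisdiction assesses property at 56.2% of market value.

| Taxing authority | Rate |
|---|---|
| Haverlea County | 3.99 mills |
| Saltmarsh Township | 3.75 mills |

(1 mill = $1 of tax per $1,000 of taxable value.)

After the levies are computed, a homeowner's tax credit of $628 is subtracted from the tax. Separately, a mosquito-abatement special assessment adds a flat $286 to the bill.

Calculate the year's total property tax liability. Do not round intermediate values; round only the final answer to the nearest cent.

Assessed value = $287,713 × 0.562 = $161,694.706
Haverlea County: $161,694.706 × 0.00399 = $645.16187694
Saltmarsh Township: $161,694.706 × 0.00375 = $606.3551475
Levies subtotal = $1,251.51702444
After credit = $1,251.51702444 − $628 = $623.51702444
Total = $623.51702444 + $286 = $909.51702444

$909.52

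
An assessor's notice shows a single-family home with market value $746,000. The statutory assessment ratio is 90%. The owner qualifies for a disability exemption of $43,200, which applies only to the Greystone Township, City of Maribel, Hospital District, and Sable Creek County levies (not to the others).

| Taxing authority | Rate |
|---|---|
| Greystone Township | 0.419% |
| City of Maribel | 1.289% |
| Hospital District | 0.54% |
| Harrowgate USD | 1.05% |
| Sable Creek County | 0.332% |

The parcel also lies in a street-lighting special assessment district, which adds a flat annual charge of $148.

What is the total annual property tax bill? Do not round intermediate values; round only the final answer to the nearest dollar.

Assessed value = $746,000 × 0.9 = $671,400
Greystone Township: ($671,400 − $43,200) × 0.00419 = $628,200 × 0.00419 = $2,632.158
City of Maribel: ($671,400 − $43,200) × 0.01289 = $628,200 × 0.01289 = $8,097.498
Hospital District: ($671,400 − $43,200) × 0.0054 = $628,200 × 0.0054 = $3,392.28
Harrowgate USD: $671,400 × 0.0105 = $7,049.7
Sable Creek County: ($671,400 − $43,200) × 0.00332 = $628,200 × 0.00332 = $2,085.624
Levies subtotal = $23,257.26
Total = $23,257.26 + $148 = $23,405.26

$23,405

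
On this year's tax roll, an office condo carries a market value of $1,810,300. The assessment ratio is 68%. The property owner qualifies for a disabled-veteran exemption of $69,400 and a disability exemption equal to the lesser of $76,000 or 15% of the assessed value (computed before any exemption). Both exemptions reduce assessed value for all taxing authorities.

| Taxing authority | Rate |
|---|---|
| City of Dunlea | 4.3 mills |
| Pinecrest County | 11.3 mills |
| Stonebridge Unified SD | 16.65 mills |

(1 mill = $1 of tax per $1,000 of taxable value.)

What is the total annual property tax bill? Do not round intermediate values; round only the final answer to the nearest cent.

$35,010.73

Assessed value = $1,810,300 × 0.68 = $1,231,004
Disability exemption = min($76,000, 15% × $1,231,004) = min($76,000, $184,650.6) = $76,000 (dollar cap binds)
Taxable value = $1,231,004 − $69,400 − $76,000 = $1,085,604
City of Dunlea: $1,085,604 × 0.0043 = $4,668.0972
Pinecrest County: $1,085,604 × 0.0113 = $12,267.3252
Stonebridge Unified SD: $1,085,604 × 0.01665 = $18,075.3066
Total = $35,010.729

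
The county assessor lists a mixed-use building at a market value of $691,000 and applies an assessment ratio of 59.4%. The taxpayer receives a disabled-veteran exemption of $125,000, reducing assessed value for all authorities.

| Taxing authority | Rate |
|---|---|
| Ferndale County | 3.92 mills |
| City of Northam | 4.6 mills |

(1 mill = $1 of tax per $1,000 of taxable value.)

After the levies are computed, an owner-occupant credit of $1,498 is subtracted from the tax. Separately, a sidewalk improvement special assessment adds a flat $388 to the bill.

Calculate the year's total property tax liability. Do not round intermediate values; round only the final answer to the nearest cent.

$1,322.07

Assessed value = $691,000 × 0.594 = $410,454
Taxable value = $410,454 − $125,000 = $285,454
Ferndale County: $285,454 × 0.00392 = $1,118.97968
City of Northam: $285,454 × 0.0046 = $1,313.0884
Levies subtotal = $2,432.06808
After credit = $2,432.06808 − $1,498 = $934.06808
Total = $934.06808 + $388 = $1,322.06808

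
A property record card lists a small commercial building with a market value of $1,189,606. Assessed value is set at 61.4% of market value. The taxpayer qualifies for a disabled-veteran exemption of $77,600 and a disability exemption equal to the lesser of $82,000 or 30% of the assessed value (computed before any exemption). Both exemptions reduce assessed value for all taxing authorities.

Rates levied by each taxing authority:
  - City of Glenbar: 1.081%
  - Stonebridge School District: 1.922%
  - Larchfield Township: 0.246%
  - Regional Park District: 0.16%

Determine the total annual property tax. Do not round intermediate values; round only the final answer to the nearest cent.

$19,459.19

Assessed value = $1,189,606 × 0.614 = $730,418.084
Disability exemption = min($82,000, 30% × $730,418.084) = min($82,000, $219,125.4252) = $82,000 (dollar cap binds)
Taxable value = $730,418.084 − $77,600 − $82,000 = $570,818.084
City of Glenbar: $570,818.084 × 0.01081 = $6,170.54348804
Stonebridge School District: $570,818.084 × 0.01922 = $10,971.12357448
Larchfield Township: $570,818.084 × 0.00246 = $1,404.21248664
Regional Park District: $570,818.084 × 0.0016 = $913.3089344
Total = $19,459.18848356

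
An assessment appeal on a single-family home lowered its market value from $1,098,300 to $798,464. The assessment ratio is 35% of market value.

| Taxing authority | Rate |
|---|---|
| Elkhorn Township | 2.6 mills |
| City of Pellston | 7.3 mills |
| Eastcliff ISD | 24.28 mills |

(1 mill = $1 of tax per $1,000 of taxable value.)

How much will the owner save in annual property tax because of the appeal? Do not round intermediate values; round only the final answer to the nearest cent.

Old assessed value = $1,098,300 × 0.35 = $384,405
New assessed value = $798,464 × 0.35 = $279,462.4
Combined rate = 0.0026 + 0.0073 + 0.02428 = 0.03418
Old tax = $384,405 × 0.03418 = $13,138.9629
New tax = $279,462.4 × 0.03418 = $9,552.024832
Reduction = $13,138.9629 − $9,552.024832 = $3,586.938068

$3,586.94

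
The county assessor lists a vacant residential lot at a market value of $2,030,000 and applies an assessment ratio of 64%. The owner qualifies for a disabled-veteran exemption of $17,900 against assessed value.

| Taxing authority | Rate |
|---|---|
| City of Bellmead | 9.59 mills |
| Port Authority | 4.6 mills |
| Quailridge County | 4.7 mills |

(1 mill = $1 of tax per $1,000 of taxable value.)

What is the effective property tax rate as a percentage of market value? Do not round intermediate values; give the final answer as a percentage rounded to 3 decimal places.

1.192%

Assessed value = $2,030,000 × 0.64 = $1,299,200
Taxable value = $1,299,200 − $17,900 = $1,281,300
City of Bellmead: $1,281,300 × 0.00959 = $12,287.667
Port Authority: $1,281,300 × 0.0046 = $5,893.98
Quailridge County: $1,281,300 × 0.0047 = $6,022.11
Total tax = $24,203.757
Effective rate = $24,203.757 ÷ $2,030,000 = 1.192% of market value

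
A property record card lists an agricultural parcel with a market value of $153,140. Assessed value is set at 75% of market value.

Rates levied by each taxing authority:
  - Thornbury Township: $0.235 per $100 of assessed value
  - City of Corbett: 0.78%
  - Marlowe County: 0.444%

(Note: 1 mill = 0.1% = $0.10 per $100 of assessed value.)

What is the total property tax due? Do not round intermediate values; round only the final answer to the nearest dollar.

Assessed value = $153,140 × 0.75 = $114,855
Thornbury Township: $114,855 × 0.00235 = $269.90925
City of Corbett: $114,855 × 0.0078 = $895.869
Marlowe County: $114,855 × 0.00444 = $509.9562
Total = $1,675.73445

$1,676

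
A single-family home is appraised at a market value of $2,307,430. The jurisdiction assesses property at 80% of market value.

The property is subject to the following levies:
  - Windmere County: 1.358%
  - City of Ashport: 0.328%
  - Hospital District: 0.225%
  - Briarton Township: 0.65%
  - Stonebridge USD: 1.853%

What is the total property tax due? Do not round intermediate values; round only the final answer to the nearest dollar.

Assessed value = $2,307,430 × 0.8 = $1,845,944
Windmere County: $1,845,944 × 0.01358 = $25,067.91952
City of Ashport: $1,845,944 × 0.00328 = $6,054.69632
Hospital District: $1,845,944 × 0.00225 = $4,153.374
Briarton Township: $1,845,944 × 0.0065 = $11,998.636
Stonebridge USD: $1,845,944 × 0.01853 = $34,205.34232
Total = $25,067.91952 + $6,054.69632 + $4,153.374 + $11,998.636 + $34,205.34232 = $81,479.96816

$81,480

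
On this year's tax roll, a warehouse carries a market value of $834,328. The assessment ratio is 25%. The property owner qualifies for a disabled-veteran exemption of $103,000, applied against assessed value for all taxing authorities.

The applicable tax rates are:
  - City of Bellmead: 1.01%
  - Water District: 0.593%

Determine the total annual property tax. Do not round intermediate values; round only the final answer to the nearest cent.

Assessed value = $834,328 × 0.25 = $208,582
Taxable value = $208,582 − $103,000 = $105,582
City of Bellmead: $105,582 × 0.0101 = $1,066.3782
Water District: $105,582 × 0.00593 = $626.10126
Total = $1,066.3782 + $626.10126 = $1,692.47946

$1,692.48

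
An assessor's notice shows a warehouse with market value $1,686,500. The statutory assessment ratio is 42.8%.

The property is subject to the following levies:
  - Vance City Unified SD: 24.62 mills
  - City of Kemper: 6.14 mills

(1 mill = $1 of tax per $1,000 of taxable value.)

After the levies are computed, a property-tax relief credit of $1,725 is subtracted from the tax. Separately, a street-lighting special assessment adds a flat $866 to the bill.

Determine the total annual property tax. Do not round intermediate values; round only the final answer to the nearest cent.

$21,344.24

Assessed value = $1,686,500 × 0.428 = $721,822
Vance City Unified SD: $721,822 × 0.02462 = $17,771.25764
City of Kemper: $721,822 × 0.00614 = $4,431.98708
Levies subtotal = $22,203.24472
After credit = $22,203.24472 − $1,725 = $20,478.24472
Total = $20,478.24472 + $866 = $21,344.24472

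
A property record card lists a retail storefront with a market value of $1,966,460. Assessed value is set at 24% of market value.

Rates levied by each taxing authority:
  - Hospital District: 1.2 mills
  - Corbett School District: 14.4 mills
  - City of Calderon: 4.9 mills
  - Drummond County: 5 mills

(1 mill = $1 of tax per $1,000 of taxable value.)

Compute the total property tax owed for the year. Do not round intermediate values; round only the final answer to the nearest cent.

$12,034.74

Assessed value = $1,966,460 × 0.24 = $471,950.4
Hospital District: $471,950.4 × 0.0012 = $566.34048
Corbett School District: $471,950.4 × 0.0144 = $6,796.08576
City of Calderon: $471,950.4 × 0.0049 = $2,312.55696
Drummond County: $471,950.4 × 0.005 = $2,359.752
Total = $566.34048 + $6,796.08576 + $2,312.55696 + $2,359.752 = $12,034.7352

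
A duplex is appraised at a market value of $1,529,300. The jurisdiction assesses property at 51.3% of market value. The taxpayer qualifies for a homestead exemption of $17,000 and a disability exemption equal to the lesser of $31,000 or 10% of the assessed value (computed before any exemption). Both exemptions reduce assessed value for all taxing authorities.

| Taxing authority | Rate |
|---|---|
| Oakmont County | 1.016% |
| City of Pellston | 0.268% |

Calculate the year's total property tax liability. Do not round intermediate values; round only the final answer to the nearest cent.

Assessed value = $1,529,300 × 0.513 = $784,530.9
Disability exemption = min($31,000, 10% × $784,530.9) = min($31,000, $78,453.09) = $31,000 (dollar cap binds)
Taxable value = $784,530.9 − $17,000 − $31,000 = $736,530.9
Oakmont County: $736,530.9 × 0.01016 = $7,483.153944
City of Pellston: $736,530.9 × 0.00268 = $1,973.902812
Total = $9,457.056756

$9,457.06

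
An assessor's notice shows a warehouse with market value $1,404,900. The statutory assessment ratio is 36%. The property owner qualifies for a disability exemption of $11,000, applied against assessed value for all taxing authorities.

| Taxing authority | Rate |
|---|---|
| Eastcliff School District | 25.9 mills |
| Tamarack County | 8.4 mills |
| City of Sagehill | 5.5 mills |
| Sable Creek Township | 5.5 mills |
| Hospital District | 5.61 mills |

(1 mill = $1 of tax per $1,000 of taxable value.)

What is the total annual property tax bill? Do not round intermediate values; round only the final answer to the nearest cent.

$25,188.44

Assessed value = $1,404,900 × 0.36 = $505,764
Taxable value = $505,764 − $11,000 = $494,764
Eastcliff School District: $494,764 × 0.0259 = $12,814.3876
Tamarack County: $494,764 × 0.0084 = $4,156.0176
City of Sagehill: $494,764 × 0.0055 = $2,721.202
Sable Creek Township: $494,764 × 0.0055 = $2,721.202
Hospital District: $494,764 × 0.00561 = $2,775.62604
Total = $12,814.3876 + $4,156.0176 + $2,721.202 + $2,721.202 + $2,775.62604 = $25,188.43524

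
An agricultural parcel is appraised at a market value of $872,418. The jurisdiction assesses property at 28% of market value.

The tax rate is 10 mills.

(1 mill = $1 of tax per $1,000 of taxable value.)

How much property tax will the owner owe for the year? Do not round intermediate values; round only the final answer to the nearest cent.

$2,442.77

Assessed value = $872,418 × 0.28 = $244,277.04
Tax = $244,277.04 × 0.01 = $2,442.7704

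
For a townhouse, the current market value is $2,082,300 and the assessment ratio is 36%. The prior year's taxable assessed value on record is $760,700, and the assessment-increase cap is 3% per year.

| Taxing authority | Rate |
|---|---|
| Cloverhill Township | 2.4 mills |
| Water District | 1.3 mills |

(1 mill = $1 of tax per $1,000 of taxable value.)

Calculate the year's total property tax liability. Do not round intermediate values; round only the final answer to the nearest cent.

Uncapped assessed value = $2,082,300 × 0.36 = $749,628
Cap limit = $760,700 × 1.03 = $783,521
Taxable assessed value = min($749,628, $783,521) = $749,628 (cap does not bind)
Cloverhill Township: $749,628 × 0.0024 = $1,799.1072
Water District: $749,628 × 0.0013 = $974.5164
Total = $2,773.6236

$2,773.62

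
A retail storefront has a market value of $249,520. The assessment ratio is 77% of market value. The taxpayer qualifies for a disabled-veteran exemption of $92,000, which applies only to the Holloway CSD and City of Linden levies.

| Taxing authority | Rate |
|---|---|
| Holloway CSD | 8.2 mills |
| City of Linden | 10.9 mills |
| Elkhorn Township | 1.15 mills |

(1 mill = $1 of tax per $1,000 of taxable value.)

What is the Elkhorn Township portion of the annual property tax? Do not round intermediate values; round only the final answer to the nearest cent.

$220.95

Assessed value = $249,520 × 0.77 = $192,130.4
Elkhorn Township taxable value = $192,130.4 (exemption does not apply)
Elkhorn Township levy = $192,130.4 × 0.00115 = $220.94996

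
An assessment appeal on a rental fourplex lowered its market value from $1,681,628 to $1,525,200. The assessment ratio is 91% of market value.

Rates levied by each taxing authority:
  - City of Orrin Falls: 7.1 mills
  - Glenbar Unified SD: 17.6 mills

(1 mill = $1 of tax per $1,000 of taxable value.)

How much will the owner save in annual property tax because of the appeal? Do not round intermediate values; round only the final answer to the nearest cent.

Old assessed value = $1,681,628 × 0.91 = $1,530,281.48
New assessed value = $1,525,200 × 0.91 = $1,387,932
Combined rate = 0.0071 + 0.0176 = 0.0247
Old tax = $1,530,281.48 × 0.0247 = $37,797.952556
New tax = $1,387,932 × 0.0247 = $34,281.9204
Reduction = $37,797.952556 − $34,281.9204 = $3,516.032156

$3,516.03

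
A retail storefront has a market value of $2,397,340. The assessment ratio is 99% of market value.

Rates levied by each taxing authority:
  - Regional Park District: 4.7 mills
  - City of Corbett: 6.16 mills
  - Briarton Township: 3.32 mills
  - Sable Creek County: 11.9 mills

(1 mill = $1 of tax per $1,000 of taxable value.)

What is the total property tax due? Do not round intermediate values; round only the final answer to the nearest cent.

Assessed value = $2,397,340 × 0.99 = $2,373,366.6
Regional Park District: $2,373,366.6 × 0.0047 = $11,154.82302
City of Corbett: $2,373,366.6 × 0.00616 = $14,619.938256
Briarton Township: $2,373,366.6 × 0.00332 = $7,879.577112
Sable Creek County: $2,373,366.6 × 0.0119 = $28,243.06254
Total = $11,154.82302 + $14,619.938256 + $7,879.577112 + $28,243.06254 = $61,897.400928

$61,897.40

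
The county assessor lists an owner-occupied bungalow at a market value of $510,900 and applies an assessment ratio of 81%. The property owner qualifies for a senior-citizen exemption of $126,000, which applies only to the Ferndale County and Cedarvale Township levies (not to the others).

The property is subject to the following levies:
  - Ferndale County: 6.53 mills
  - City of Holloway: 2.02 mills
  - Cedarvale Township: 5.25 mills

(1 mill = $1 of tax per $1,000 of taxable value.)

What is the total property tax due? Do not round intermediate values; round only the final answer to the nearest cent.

$4,226.56

Assessed value = $510,900 × 0.81 = $413,829
Ferndale County: ($413,829 − $126,000) × 0.00653 = $287,829 × 0.00653 = $1,879.52337
City of Holloway: $413,829 × 0.00202 = $835.93458
Cedarvale Township: ($413,829 − $126,000) × 0.00525 = $287,829 × 0.00525 = $1,511.10225
Total = $4,226.5602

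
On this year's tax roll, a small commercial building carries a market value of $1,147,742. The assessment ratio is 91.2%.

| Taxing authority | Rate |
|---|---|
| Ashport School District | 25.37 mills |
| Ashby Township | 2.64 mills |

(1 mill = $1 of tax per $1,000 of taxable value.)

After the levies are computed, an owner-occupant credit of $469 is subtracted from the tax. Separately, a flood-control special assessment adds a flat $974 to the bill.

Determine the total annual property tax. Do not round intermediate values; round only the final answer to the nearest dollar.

$29,824

Assessed value = $1,147,742 × 0.912 = $1,046,740.704
Ashport School District: $1,046,740.704 × 0.02537 = $26,555.81166048
Ashby Township: $1,046,740.704 × 0.00264 = $2,763.39545856
Levies subtotal = $29,319.20711904
After credit = $29,319.20711904 − $469 = $28,850.20711904
Total = $28,850.20711904 + $974 = $29,824.20711904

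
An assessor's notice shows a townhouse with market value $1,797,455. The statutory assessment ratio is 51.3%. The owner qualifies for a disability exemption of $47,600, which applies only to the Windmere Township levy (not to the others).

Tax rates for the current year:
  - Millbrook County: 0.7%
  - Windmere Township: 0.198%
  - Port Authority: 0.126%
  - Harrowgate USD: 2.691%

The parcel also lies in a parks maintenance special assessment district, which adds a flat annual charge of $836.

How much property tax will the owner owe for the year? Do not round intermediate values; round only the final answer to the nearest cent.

Assessed value = $1,797,455 × 0.513 = $922,094.415
Millbrook County: $922,094.415 × 0.007 = $6,454.660905
Windmere Township: ($922,094.415 − $47,600) × 0.00198 = $874,494.415 × 0.00198 = $1,731.4989417
Port Authority: $922,094.415 × 0.00126 = $1,161.8389629
Harrowgate USD: $922,094.415 × 0.02691 = $24,813.56070765
Levies subtotal = $34,161.55951725
Total = $34,161.55951725 + $836 = $34,997.55951725

$34,997.56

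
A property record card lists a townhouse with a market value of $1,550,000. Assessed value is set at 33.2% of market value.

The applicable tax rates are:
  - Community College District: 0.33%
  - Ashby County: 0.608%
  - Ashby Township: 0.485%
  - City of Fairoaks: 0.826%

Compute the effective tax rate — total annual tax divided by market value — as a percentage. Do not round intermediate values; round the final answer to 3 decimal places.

0.747%

Assessed value = $1,550,000 × 0.332 = $514,600
Community College District: $514,600 × 0.0033 = $1,698.18
Ashby County: $514,600 × 0.00608 = $3,128.768
Ashby Township: $514,600 × 0.00485 = $2,495.81
City of Fairoaks: $514,600 × 0.00826 = $4,250.596
Total tax = $11,573.354
Effective rate = $11,573.354 ÷ $1,550,000 = 0.747% of market value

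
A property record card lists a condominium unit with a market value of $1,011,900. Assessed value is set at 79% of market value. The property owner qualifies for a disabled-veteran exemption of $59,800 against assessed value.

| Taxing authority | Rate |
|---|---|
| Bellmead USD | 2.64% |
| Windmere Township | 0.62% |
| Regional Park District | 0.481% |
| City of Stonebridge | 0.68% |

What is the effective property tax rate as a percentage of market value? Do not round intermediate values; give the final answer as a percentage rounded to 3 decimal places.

3.231%

Assessed value = $1,011,900 × 0.79 = $799,401
Taxable value = $799,401 − $59,800 = $739,601
Bellmead USD: $739,601 × 0.0264 = $19,525.4664
Windmere Township: $739,601 × 0.0062 = $4,585.5262
Regional Park District: $739,601 × 0.00481 = $3,557.48081
City of Stonebridge: $739,601 × 0.0068 = $5,029.2868
Total tax = $32,697.76021
Effective rate = $32,697.76021 ÷ $1,011,900 = 3.231% of market value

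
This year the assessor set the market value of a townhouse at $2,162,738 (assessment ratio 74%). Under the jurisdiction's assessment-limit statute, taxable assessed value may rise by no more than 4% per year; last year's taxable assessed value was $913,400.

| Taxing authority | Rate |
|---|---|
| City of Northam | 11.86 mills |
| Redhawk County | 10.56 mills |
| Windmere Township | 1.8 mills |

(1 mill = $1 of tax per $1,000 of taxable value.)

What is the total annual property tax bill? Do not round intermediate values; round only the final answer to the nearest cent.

$23,007.45

Uncapped assessed value = $2,162,738 × 0.74 = $1,600,426.12
Cap limit = $913,400 × 1.04 = $949,936
Taxable assessed value = min($1,600,426.12, $949,936) = $949,936 (cap binds)
City of Northam: $949,936 × 0.01186 = $11,266.24096
Redhawk County: $949,936 × 0.01056 = $10,031.32416
Windmere Township: $949,936 × 0.0018 = $1,709.8848
Total = $23,007.44992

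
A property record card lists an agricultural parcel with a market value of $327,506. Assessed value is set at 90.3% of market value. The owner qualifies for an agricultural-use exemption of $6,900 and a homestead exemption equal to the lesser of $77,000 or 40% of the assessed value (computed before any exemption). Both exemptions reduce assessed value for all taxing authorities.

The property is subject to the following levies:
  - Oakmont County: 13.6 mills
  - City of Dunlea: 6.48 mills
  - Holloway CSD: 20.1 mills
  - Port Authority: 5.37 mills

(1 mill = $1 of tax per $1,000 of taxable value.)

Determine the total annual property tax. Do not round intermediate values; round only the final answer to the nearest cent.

Assessed value = $327,506 × 0.903 = $295,737.918
Homestead exemption = min($77,000, 40% × $295,737.918) = min($77,000, $118,295.1672) = $77,000 (dollar cap binds)
Taxable value = $295,737.918 − $6,900 − $77,000 = $211,837.918
Oakmont County: $211,837.918 × 0.0136 = $2,880.9956848
City of Dunlea: $211,837.918 × 0.00648 = $1,372.70970864
Holloway CSD: $211,837.918 × 0.0201 = $4,257.9421518
Port Authority: $211,837.918 × 0.00537 = $1,137.56961966
Total = $9,649.2171649

$9,649.22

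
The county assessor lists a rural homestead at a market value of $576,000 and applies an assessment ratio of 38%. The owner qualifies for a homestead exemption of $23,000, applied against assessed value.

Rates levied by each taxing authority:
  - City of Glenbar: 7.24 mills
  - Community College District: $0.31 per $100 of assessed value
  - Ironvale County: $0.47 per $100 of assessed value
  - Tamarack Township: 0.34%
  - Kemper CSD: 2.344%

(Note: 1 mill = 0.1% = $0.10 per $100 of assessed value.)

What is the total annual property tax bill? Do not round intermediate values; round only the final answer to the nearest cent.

Assessed value = $576,000 × 0.38 = $218,880
Taxable value = $218,880 − $23,000 = $195,880
City of Glenbar: $195,880 × 0.00724 = $1,418.1712
Community College District: $195,880 × 0.0031 = $607.228
Ironvale County: $195,880 × 0.0047 = $920.636
Tamarack Township: $195,880 × 0.0034 = $665.992
Kemper CSD: $195,880 × 0.02344 = $4,591.4272
Total = $8,203.4544

$8,203.45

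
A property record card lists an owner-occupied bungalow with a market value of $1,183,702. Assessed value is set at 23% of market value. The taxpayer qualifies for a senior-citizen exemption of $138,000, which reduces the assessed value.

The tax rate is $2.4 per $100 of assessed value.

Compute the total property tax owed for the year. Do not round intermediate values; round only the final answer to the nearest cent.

$3,222.04

Assessed value = $1,183,702 × 0.23 = $272,251.46
Taxable value = $272,251.46 − $138,000 = $134,251.46
Tax = $134,251.46 × 0.024 = $3,222.03504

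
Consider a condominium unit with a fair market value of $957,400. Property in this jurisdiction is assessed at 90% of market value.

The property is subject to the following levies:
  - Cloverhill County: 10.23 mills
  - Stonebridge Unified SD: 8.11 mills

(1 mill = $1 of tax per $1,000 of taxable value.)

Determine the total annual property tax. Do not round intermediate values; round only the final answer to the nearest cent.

$15,802.84

Assessed value = $957,400 × 0.9 = $861,660
Cloverhill County: $861,660 × 0.01023 = $8,814.7818
Stonebridge Unified SD: $861,660 × 0.00811 = $6,988.0626
Total = $8,814.7818 + $6,988.0626 = $15,802.8444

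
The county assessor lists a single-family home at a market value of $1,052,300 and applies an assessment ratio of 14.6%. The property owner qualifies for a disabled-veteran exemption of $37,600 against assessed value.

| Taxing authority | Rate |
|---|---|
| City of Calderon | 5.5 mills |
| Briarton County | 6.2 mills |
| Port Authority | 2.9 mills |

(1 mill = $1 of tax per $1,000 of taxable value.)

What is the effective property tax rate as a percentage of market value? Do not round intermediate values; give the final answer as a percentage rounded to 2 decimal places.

Assessed value = $1,052,300 × 0.146 = $153,635.8
Taxable value = $153,635.8 − $37,600 = $116,035.8
City of Calderon: $116,035.8 × 0.0055 = $638.1969
Briarton County: $116,035.8 × 0.0062 = $719.42196
Port Authority: $116,035.8 × 0.0029 = $336.50382
Total tax = $1,694.12268
Effective rate = $1,694.12268 ÷ $1,052,300 = 0.16% of market value

0.16%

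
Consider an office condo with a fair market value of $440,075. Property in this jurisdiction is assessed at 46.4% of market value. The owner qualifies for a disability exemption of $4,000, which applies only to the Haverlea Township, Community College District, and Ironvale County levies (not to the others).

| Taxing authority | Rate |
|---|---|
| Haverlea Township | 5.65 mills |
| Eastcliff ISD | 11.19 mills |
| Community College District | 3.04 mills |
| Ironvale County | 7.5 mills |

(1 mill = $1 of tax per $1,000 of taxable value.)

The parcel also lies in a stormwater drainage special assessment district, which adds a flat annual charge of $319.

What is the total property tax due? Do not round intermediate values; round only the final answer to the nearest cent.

Assessed value = $440,075 × 0.464 = $204,194.8
Haverlea Township: ($204,194.8 − $4,000) × 0.00565 = $200,194.8 × 0.00565 = $1,131.10062
Eastcliff ISD: $204,194.8 × 0.01119 = $2,284.939812
Community College District: ($204,194.8 − $4,000) × 0.00304 = $200,194.8 × 0.00304 = $608.592192
Ironvale County: ($204,194.8 − $4,000) × 0.0075 = $200,194.8 × 0.0075 = $1,501.461
Levies subtotal = $5,526.093624
Total = $5,526.093624 + $319 = $5,845.093624

$5,845.09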